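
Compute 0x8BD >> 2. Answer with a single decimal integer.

0x8BD = 100010111101
shift right by 2 → 001000101111 = 559
(equivalently, floor(2237 / 4))

559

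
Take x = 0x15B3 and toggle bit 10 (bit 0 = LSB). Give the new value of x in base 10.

4531

x = 01010110110011
bit 10 is currently 1; toggle it via x ^ (1 << 10) = x ^ 1024
→ 01000110110011 = 4531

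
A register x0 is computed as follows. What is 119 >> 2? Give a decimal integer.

119 = 1110111
shift right by 2 → 0011101 = 29
(equivalently, floor(119 / 4))

29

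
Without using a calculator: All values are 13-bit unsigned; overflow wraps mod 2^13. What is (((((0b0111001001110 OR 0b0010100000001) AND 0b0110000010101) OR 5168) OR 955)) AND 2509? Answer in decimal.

0b0111001001110 = 0111001001110
0b0010100000001 = 0010100000001
→ OR → 0111101001111 = 3919
0b0110000010101 = 0110000010101
→ AND → 0110000000101 = 3077
5168 = 1010000110000
→ OR → 1110000110101 = 7221
955 = 0001110111011
→ OR → 1111110111111 = 8127
2509 = 0100111001101
→ AND → 0100110001101 = 2445

2445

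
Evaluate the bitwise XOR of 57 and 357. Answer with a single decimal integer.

57 = 000111001
357 = 101100101
XOR → 101011100 = 348

348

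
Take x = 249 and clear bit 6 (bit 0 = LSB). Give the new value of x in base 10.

x = 11111001
bit 6 is currently 1; clear it via x & ~(1 << 6) = x & ~64
→ 10111001 = 185

185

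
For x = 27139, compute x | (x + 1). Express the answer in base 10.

27143

x = 110101000000011 = 27139
x + 1 = 110101000000100
OR    = 110101000000111 = 27143
(x | (x + 1) sets the lowest cleared bit.)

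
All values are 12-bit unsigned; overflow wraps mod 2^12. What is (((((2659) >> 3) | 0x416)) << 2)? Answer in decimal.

1400

2659 = 101001100011
→ >> 3 → 000101001100 = 332
0x416 = 010000010110
→ | → 010101011110 = 1374
→ << 2 (mod 2^12) → 010101111000 = 1400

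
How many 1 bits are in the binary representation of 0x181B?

6

0x181B = 1100000011011
Count the 1s: 1 + 1 + 1 + 1 + 1 + 1 = 6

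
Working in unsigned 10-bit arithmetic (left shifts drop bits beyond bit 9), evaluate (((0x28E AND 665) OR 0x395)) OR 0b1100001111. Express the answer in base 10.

0x28E = 1010001110
665 = 1010011001
→ AND → 1010001000 = 648
0x395 = 1110010101
→ OR → 1110011101 = 925
0b1100001111 = 1100001111
→ OR → 1110011111 = 927

927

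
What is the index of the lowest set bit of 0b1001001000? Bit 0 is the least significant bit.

0b1001001000 = 1001001000
Trailing zeros: 3, so the lowest set bit is bit 3 (value 8).

3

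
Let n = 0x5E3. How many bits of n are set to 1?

7

0x5E3 = 10111100011
Count the 1s: 1 + 1 + 1 + 1 + 1 + 1 + 1 = 7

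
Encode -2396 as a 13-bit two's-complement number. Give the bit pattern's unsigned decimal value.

5796

2396 in 13 bits: 0100101011100
Invert: 1011010100011
Add 1:  1011010100100 = 5796
(Check: 2^13 - 2396 = 8192 - 2396 = 5796.)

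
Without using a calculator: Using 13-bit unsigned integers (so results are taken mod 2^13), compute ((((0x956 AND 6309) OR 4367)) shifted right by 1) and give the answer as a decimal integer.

0x956 = 0100101010110
6309 = 1100010100101
→ AND → 0100000000100 = 2052
4367 = 1000100001111
→ OR → 1100100001111 = 6415
→ shifted right by 1 → 0110010000111 = 3207

3207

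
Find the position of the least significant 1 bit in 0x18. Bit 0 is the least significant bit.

0x18 = 11000
Trailing zeros: 3, so the lowest set bit is bit 3 (value 8).

3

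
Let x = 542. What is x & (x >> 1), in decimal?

x = 1000011110 = 542
x>>1 = 0100001111
AND  = 0000001110 = 14
(x & (x >> 1) has a 1 wherever x has two consecutive 1 bits.)

14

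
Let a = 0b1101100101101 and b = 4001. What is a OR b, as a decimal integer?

8109

a = 1101100101101
4001 = 0111110100001
 OR → 1111110101101 = 8109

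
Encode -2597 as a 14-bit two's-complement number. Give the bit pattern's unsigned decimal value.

13787

2597 in 14 bits: 00101000100101
Invert: 11010111011010
Add 1:  11010111011011 = 13787
(Check: 2^14 - 2597 = 16384 - 2597 = 13787.)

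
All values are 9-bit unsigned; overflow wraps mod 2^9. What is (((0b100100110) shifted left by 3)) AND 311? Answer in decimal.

304

0b100100110 = 100100110
→ shifted left by 3 (mod 2^9) → 100110000 = 304
311 = 100110111
→ AND → 100110000 = 304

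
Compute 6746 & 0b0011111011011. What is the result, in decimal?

6746 = 1101001011010
b = 0011111011011
AND → 0001001011010 = 602

602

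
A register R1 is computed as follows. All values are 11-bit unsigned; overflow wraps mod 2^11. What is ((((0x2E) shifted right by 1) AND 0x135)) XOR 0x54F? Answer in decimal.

0x2E = 00000101110
→ shifted right by 1 → 00000010111 = 23
0x135 = 00100110101
→ AND → 00000010101 = 21
0x54F = 10101001111
→ XOR → 10101011010 = 1370

1370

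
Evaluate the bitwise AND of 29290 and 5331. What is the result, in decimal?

4162

29290 = 111001001101010
5331 = 001010011010011
AND → 001000001000010 = 4162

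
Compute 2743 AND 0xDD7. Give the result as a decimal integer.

2199

2743 = 101010110111
0xDD7 = 110111010111
AND → 100010010111 = 2199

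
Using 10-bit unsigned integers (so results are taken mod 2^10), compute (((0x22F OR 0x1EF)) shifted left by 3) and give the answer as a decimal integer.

888

0x22F = 1000101111
0x1EF = 0111101111
→ OR → 1111101111 = 1007
→ shifted left by 3 (mod 2^10) → 1101111000 = 888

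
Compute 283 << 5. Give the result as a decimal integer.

283 = 00000100011011
shift left by 5 → 10001101100000 = 9056
(equivalently, 283 × 2^5 = 283 × 32)

9056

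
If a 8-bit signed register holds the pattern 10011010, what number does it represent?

-102

pattern = 10011010 (MSB is 1 ⇒ negative)
Invert: 01100101, add 1 → 01100110 = 102, so the value is -102.
(Equivalently: 154 - 2^8 = 154 - 256 = -102.)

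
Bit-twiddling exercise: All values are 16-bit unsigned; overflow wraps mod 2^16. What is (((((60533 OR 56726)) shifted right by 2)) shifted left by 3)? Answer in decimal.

60533 = 1110110001110101
56726 = 1101110110010110
→ OR → 1111110111110111 = 65015
→ shifted right by 2 → 0011111101111101 = 16253
→ shifted left by 3 (mod 2^16) → 1111101111101000 = 64488

64488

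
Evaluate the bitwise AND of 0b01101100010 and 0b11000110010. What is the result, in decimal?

546

a = 01101100010
b = 11000110010
AND → 01000100010 = 546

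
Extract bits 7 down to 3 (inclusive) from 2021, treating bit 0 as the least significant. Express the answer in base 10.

28

v = 00011111100101
Shift right by 3: 00011111100
Mask low 5 bits: 11100 = 28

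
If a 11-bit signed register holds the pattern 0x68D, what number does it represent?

pattern = 11010001101 (MSB is 1 ⇒ negative)
Invert: 00101110010, add 1 → 00101110011 = 371, so the value is -371.
(Equivalently: 1677 - 2^11 = 1677 - 2048 = -371.)

-371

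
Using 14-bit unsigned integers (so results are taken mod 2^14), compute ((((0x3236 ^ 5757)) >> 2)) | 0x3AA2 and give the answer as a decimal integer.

0x3236 = 11001000110110
5757 = 01011001111101
→ ^ → 10010001001011 = 9291
→ >> 2 → 00100100010010 = 2322
0x3AA2 = 11101010100010
→ | → 11101110110010 = 15282

15282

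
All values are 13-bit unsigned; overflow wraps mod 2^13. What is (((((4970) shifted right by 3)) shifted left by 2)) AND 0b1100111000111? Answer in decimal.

4970 = 1001101101010
→ shifted right by 3 → 0001001101101 = 621
→ shifted left by 2 (mod 2^13) → 0100110110100 = 2484
0b1100111000111 = 1100111000111
→ AND → 0100110000100 = 2436

2436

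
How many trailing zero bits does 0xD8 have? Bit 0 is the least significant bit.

0xD8 = 11011000
Trailing zeros: 3, so the lowest set bit is bit 3 (value 8).

3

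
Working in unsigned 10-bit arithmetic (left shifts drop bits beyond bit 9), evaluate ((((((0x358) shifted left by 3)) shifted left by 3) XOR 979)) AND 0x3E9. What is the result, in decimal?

0x358 = 1101011000
→ shifted left by 3 (mod 2^10) → 1011000000 = 704
→ shifted left by 3 (mod 2^10) → 1000000000 = 512
979 = 1111010011
→ XOR → 0111010011 = 467
0x3E9 = 1111101001
→ AND → 0111000001 = 449

449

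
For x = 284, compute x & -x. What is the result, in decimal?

x = 100011100 = 284
-x (two's complement) = …011100100
AND   = 000000100 = 4
(x & -x isolates the lowest set bit of x.)

4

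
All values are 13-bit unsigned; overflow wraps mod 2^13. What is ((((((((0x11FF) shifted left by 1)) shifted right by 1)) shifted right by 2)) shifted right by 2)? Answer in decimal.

0x11FF = 1000111111111
→ shifted left by 1 (mod 2^13) → 0001111111110 = 1022
→ shifted right by 1 → 0000111111111 = 511
→ shifted right by 2 → 0000001111111 = 127
→ shifted right by 2 → 0000000011111 = 31

31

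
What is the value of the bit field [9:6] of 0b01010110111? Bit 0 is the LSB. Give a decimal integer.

v = 01010110111
Shift right by 6: 01010
Mask low 4 bits: 1010 = 10

10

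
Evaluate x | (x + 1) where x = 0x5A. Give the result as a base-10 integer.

91

x = 1011010 = 90
x + 1 = 1011011
OR    = 1011011 = 91
(x | (x + 1) sets the lowest cleared bit.)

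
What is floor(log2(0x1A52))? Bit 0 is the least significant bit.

12

0x1A52 = 1101001010010
The topmost 1 is at position 12 (since 2^12 = 4096 ≤ 6738 < 8192).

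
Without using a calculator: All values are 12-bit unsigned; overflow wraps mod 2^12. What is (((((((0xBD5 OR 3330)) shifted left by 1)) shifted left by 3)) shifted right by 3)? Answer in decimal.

0xBD5 = 101111010101
3330 = 110100000010
→ OR → 111111010111 = 4055
→ shifted left by 1 (mod 2^12) → 111110101110 = 4014
→ shifted left by 3 (mod 2^12) → 110101110000 = 3440
→ shifted right by 3 → 000110101110 = 430

430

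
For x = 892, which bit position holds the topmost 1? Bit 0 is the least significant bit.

892 = 1101111100
The topmost 1 is at position 9 (since 2^9 = 512 ≤ 892 < 1024).

9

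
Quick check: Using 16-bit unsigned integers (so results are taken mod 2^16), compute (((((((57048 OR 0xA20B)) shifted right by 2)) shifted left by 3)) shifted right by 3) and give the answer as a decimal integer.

57048 = 1101111011011000
0xA20B = 1010001000001011
→ OR → 1111111011011011 = 65243
→ shifted right by 2 → 0011111110110110 = 16310
→ shifted left by 3 (mod 2^16) → 1111110110110000 = 64944
→ shifted right by 3 → 0001111110110110 = 8118

8118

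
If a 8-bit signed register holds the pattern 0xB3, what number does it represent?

-77

pattern = 10110011 (MSB is 1 ⇒ negative)
Invert: 01001100, add 1 → 01001101 = 77, so the value is -77.
(Equivalently: 179 - 2^8 = 179 - 256 = -77.)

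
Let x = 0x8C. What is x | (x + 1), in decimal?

x = 10001100 = 140
x + 1 = 10001101
OR    = 10001101 = 141
(x | (x + 1) sets the lowest cleared bit.)

141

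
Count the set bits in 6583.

6583 = 1100110110111
Count the 1s: 1 + 1 + 1 + 1 + 1 + 1 + 1 + 1 + 1 = 9

9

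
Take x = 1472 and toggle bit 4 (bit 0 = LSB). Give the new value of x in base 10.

1488

x = 010111000000
bit 4 is currently 0; toggle it via x ^ (1 << 4) = x ^ 16
→ 010111010000 = 1488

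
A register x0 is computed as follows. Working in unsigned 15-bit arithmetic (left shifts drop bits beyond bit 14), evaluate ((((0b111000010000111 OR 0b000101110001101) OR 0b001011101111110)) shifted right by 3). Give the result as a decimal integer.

4095

0b111000010000111 = 111000010000111
0b000101110001101 = 000101110001101
→ OR → 111101110001111 = 31631
0b001011101111110 = 001011101111110
→ OR → 111111111111111 = 32767
→ shifted right by 3 → 000111111111111 = 4095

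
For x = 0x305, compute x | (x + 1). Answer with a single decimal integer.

x = 1100000101 = 773
x + 1 = 1100000110
OR    = 1100000111 = 775
(x | (x + 1) sets the lowest cleared bit.)

775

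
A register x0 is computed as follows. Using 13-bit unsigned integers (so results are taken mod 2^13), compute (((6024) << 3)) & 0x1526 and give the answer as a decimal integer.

6024 = 1011110001000
→ << 3 (mod 2^13) → 1110001000000 = 7232
0x1526 = 1010100100110
→ & → 1010000000000 = 5120

5120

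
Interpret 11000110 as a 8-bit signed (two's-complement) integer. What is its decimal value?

-58

pattern = 11000110 (MSB is 1 ⇒ negative)
Invert: 00111001, add 1 → 00111010 = 58, so the value is -58.
(Equivalently: 198 - 2^8 = 198 - 256 = -58.)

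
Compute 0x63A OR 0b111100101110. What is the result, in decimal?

0x63A = 011000111010
b = 111100101110
 OR → 111100111110 = 3902

3902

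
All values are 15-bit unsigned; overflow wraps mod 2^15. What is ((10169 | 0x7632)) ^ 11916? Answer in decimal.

10169 = 010011110111001
0x7632 = 111011000110010
→ | → 111011110111011 = 30651
11916 = 010111010001100
→ ^ → 101100100110111 = 22839

22839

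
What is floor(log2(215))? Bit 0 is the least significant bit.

215 = 11010111
The topmost 1 is at position 7 (since 2^7 = 128 ≤ 215 < 256).

7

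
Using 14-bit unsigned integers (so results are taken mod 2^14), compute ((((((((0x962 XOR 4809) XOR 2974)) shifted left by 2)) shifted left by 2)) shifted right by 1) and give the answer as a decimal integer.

0x962 = 00100101100010
4809 = 01001011001001
→ XOR → 01101110101011 = 7083
2974 = 00101110011110
→ XOR → 01000000110101 = 4149
→ shifted left by 2 (mod 2^14) → 00000011010100 = 212
→ shifted left by 2 (mod 2^14) → 00001101010000 = 848
→ shifted right by 1 → 00000110101000 = 424

424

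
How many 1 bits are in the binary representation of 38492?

38492 = 1001011001011100
Count the 1s: 1 + 1 + 1 + 1 + 1 + 1 + 1 + 1 = 8

8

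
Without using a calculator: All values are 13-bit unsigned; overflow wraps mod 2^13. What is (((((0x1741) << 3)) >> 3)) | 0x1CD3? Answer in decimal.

8147

0x1741 = 1011101000001
→ << 3 (mod 2^13) → 1101000001000 = 6664
→ >> 3 → 0001101000001 = 833
0x1CD3 = 1110011010011
→ | → 1111111010011 = 8147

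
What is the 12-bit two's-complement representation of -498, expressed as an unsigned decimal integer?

498 in 12 bits: 000111110010
Invert: 111000001101
Add 1:  111000001110 = 3598
(Check: 2^12 - 498 = 4096 - 498 = 3598.)

3598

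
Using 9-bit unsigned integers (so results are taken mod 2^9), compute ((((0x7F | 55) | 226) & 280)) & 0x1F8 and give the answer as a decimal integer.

0x7F = 001111111
55 = 000110111
→ | → 001111111 = 127
226 = 011100010
→ | → 011111111 = 255
280 = 100011000
→ & → 000011000 = 24
0x1F8 = 111111000
→ & → 000011000 = 24

24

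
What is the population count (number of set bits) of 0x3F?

6

0x3F = 111111
Count the 1s: 1 + 1 + 1 + 1 + 1 + 1 = 6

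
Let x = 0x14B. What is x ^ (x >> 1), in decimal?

x = 101001011 = 331
x>>1 = 010100101
XOR  = 111101110 = 494
(x ^ (x >> 1) gives the standard binary-reflected Gray code of x.)

494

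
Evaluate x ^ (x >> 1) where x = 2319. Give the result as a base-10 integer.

x = 100100001111 = 2319
x>>1 = 010010000111
XOR  = 110110001000 = 3464
(x ^ (x >> 1) gives the standard binary-reflected Gray code of x.)

3464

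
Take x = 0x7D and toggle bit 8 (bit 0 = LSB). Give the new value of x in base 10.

x = 001111101
bit 8 is currently 0; toggle it via x ^ (1 << 8) = x ^ 256
→ 101111101 = 381

381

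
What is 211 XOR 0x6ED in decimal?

1598

211 = 00011010011
0x6ED = 11011101101
XOR → 11000111110 = 1598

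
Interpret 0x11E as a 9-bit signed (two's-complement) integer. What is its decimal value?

-226

pattern = 100011110 (MSB is 1 ⇒ negative)
Invert: 011100001, add 1 → 011100010 = 226, so the value is -226.
(Equivalently: 286 - 2^9 = 286 - 512 = -226.)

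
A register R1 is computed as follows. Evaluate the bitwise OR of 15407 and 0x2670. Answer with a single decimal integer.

15407 = 11110000101111
0x2670 = 10011001110000
 OR → 11111001111111 = 15999

15999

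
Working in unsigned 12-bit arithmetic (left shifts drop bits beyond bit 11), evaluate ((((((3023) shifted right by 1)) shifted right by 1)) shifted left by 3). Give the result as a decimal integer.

3023 = 101111001111
→ shifted right by 1 → 010111100111 = 1511
→ shifted right by 1 → 001011110011 = 755
→ shifted left by 3 (mod 2^12) → 011110011000 = 1944

1944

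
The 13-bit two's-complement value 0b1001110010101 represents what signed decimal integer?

pattern = 1001110010101 (MSB is 1 ⇒ negative)
Invert: 0110001101010, add 1 → 0110001101011 = 3179, so the value is -3179.
(Equivalently: 5013 - 2^13 = 5013 - 8192 = -3179.)

-3179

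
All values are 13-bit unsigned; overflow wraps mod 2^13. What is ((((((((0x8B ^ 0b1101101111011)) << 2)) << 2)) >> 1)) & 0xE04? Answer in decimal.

0x8B = 0000010001011
0b1101101111011 = 1101101111011
→ ^ → 1101111110000 = 7152
→ << 2 (mod 2^13) → 0111111000000 = 4032
→ << 2 (mod 2^13) → 1111100000000 = 7936
→ >> 1 → 0111110000000 = 3968
0xE04 = 0111000000100
→ & → 0111000000000 = 3584

3584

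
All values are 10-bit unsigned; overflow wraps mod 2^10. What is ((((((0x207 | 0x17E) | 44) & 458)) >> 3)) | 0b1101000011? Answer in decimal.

0x207 = 1000000111
0x17E = 0101111110
→ | → 1101111111 = 895
44 = 0000101100
→ | → 1101111111 = 895
458 = 0111001010
→ & → 0101001010 = 330
→ >> 3 → 0000101001 = 41
0b1101000011 = 1101000011
→ | → 1101101011 = 875

875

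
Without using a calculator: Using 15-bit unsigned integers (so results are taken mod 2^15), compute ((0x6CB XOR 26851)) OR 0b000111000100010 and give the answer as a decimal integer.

28202

0x6CB = 000011011001011
26851 = 110100011100011
→ XOR → 110111000101000 = 28200
0b000111000100010 = 000111000100010
→ OR → 110111000101010 = 28202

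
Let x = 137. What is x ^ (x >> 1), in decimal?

x = 10001001 = 137
x>>1 = 01000100
XOR  = 11001101 = 205
(x ^ (x >> 1) gives the standard binary-reflected Gray code of x.)

205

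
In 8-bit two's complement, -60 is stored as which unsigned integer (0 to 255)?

196

60 in 8 bits: 00111100
Invert: 11000011
Add 1:  11000100 = 196
(Check: 2^8 - 60 = 256 - 60 = 196.)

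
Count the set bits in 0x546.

5

0x546 = 10101000110
Count the 1s: 1 + 1 + 1 + 1 + 1 = 5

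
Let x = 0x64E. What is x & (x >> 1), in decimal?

518

x = 11001001110 = 1614
x>>1 = 01100100111
AND  = 01000000110 = 518
(x & (x >> 1) has a 1 wherever x has two consecutive 1 bits.)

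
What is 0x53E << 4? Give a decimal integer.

21472

0x53E = 000010100111110
shift left by 4 → 101001111100000 = 21472
(equivalently, 1342 × 2^4 = 1342 × 16)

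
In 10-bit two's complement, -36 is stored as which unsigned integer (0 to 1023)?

36 in 10 bits: 0000100100
Invert: 1111011011
Add 1:  1111011100 = 988
(Check: 2^10 - 36 = 1024 - 36 = 988.)

988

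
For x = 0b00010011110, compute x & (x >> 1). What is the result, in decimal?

14

x = 10011110 = 158
x>>1 = 01001111
AND  = 00001110 = 14
(x & (x >> 1) has a 1 wherever x has two consecutive 1 bits.)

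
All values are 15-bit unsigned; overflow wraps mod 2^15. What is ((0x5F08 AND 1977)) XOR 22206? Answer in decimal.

0x5F08 = 101111100001000
1977 = 000011110111001
→ AND → 000011100001000 = 1800
22206 = 101011010111110
→ XOR → 101000110110110 = 20918

20918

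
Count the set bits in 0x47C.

6

0x47C = 10001111100
Count the 1s: 1 + 1 + 1 + 1 + 1 + 1 = 6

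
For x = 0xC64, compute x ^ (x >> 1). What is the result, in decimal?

2646

x = 110001100100 = 3172
x>>1 = 011000110010
XOR  = 101001010110 = 2646
(x ^ (x >> 1) gives the standard binary-reflected Gray code of x.)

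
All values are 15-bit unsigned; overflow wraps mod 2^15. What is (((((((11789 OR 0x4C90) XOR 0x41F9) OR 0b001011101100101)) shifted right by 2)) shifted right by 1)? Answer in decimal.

2028

11789 = 010111000001101
0x4C90 = 100110010010000
→ OR → 110111010011101 = 28317
0x41F9 = 100000111111001
→ XOR → 010111101100100 = 12132
0b001011101100101 = 001011101100101
→ OR → 011111101100101 = 16229
→ shifted right by 2 → 000111111011001 = 4057
→ shifted right by 1 → 000011111101100 = 2028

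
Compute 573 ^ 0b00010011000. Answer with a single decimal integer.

677

573 = 1000111101
b = 0010011000
XOR → 1010100101 = 677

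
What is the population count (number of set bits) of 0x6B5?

0x6B5 = 11010110101
Count the 1s: 1 + 1 + 1 + 1 + 1 + 1 + 1 = 7

7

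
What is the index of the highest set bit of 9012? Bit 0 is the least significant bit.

9012 = 10001100110100
The topmost 1 is at position 13 (since 2^13 = 8192 ≤ 9012 < 16384).

13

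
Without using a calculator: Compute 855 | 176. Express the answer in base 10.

855 = 1101010111
176 = 0010110000
 OR → 1111110111 = 1015

1015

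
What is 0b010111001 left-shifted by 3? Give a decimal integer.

1480

x = 00010111001
shift left by 3 → 10111001000 = 1480
(equivalently, 185 × 2^3 = 185 × 8)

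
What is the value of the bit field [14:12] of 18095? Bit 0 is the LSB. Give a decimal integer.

4

v = 100011010101111
Shift right by 12: 100
Mask low 3 bits: 100 = 4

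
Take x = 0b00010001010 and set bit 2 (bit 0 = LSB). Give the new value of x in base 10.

x = 00010001010
bit 2 is currently 0; set it via x | (1 << 2) = x | 4
→ 00010001110 = 142

142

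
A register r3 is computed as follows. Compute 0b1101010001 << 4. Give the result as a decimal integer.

x = 00001101010001
shift left by 4 → 11010100010000 = 13584
(equivalently, 849 × 2^4 = 849 × 16)

13584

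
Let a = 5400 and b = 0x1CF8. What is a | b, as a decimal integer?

5400 = 1010100011000
0x1CF8 = 1110011111000
 OR → 1110111111000 = 7672

7672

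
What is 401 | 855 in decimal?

983

401 = 0110010001
855 = 1101010111
 OR → 1111010111 = 983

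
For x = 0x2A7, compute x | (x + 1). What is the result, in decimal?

x = 1010100111 = 679
x + 1 = 1010101000
OR    = 1010101111 = 687
(x | (x + 1) sets the lowest cleared bit.)

687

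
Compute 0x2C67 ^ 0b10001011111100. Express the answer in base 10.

0x2C67 = 10110001100111
b = 10001011111100
XOR → 00111010011011 = 3739

3739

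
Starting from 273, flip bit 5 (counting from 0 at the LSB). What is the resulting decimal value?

305

x = 0000100010001
bit 5 is currently 0; toggle it via x ^ (1 << 5) = x ^ 32
→ 0000100110001 = 305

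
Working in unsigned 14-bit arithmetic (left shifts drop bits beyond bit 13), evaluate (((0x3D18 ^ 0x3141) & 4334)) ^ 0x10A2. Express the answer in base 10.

4330

0x3D18 = 11110100011000
0x3141 = 11000101000001
→ ^ → 00110001011001 = 3161
4334 = 01000011101110
→ & → 00000001001000 = 72
0x10A2 = 01000010100010
→ ^ → 01000011101010 = 4330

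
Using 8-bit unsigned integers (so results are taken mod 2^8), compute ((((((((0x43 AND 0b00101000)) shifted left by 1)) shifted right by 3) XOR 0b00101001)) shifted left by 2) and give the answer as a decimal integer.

0x43 = 01000011
0b00101000 = 00101000
→ AND → 00000000 = 0
→ shifted left by 1 (mod 2^8) → 00000000 = 0
→ shifted right by 3 → 00000000 = 0
0b00101001 = 00101001
→ XOR → 00101001 = 41
→ shifted left by 2 (mod 2^8) → 10100100 = 164

164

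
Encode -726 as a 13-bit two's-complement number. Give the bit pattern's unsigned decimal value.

7466

726 in 13 bits: 0001011010110
Invert: 1110100101001
Add 1:  1110100101010 = 7466
(Check: 2^13 - 726 = 8192 - 726 = 7466.)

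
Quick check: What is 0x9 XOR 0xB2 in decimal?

187

0x9 = 00001001
0xB2 = 10110010
XOR → 10111011 = 187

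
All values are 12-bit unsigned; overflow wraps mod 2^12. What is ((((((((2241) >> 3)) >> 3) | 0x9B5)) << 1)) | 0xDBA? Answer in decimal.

2241 = 100011000001
→ >> 3 → 000100011000 = 280
→ >> 3 → 000000100011 = 35
0x9B5 = 100110110101
→ | → 100110110111 = 2487
→ << 1 (mod 2^12) → 001101101110 = 878
0xDBA = 110110111010
→ | → 111111111110 = 4094

4094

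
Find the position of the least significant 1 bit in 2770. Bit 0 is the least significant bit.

1

2770 = 101011010010
Trailing zeros: 1, so the lowest set bit is bit 1 (value 2).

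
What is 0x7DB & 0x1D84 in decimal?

1408

0x7DB = 0011111011011
0x1D84 = 1110110000100
AND → 0010110000000 = 1408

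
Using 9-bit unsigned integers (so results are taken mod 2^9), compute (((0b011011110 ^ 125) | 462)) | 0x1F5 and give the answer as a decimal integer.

511

0b011011110 = 011011110
125 = 001111101
→ ^ → 010100011 = 163
462 = 111001110
→ | → 111101111 = 495
0x1F5 = 111110101
→ | → 111111111 = 511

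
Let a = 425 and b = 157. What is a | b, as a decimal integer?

445

425 = 110101001
157 = 010011101
 OR → 110111101 = 445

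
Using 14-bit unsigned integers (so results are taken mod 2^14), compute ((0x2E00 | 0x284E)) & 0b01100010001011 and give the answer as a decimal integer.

0x2E00 = 10111000000000
0x284E = 10100001001110
→ | → 10111001001110 = 11854
0b01100010001011 = 01100010001011
→ & → 00100000001010 = 2058

2058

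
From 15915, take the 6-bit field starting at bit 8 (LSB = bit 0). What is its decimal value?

62

v = 011111000101011
Shift right by 8: 0111110
Mask low 6 bits: 111110 = 62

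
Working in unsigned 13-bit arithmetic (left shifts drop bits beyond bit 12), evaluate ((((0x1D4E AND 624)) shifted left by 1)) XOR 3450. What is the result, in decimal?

3578

0x1D4E = 1110101001110
624 = 0001001110000
→ AND → 0000001000000 = 64
→ shifted left by 1 (mod 2^13) → 0000010000000 = 128
3450 = 0110101111010
→ XOR → 0110111111010 = 3578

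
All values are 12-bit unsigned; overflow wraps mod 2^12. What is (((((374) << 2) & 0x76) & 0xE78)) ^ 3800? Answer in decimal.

3720

374 = 000101110110
→ << 2 (mod 2^12) → 010111011000 = 1496
0x76 = 000001110110
→ & → 000001010000 = 80
0xE78 = 111001111000
→ & → 000001010000 = 80
3800 = 111011011000
→ ^ → 111010001000 = 3720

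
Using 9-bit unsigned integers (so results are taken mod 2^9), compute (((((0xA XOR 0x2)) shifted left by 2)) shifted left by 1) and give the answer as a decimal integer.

64

0xA = 000001010
0x2 = 000000010
→ XOR → 000001000 = 8
→ shifted left by 2 (mod 2^9) → 000100000 = 32
→ shifted left by 1 (mod 2^9) → 001000000 = 64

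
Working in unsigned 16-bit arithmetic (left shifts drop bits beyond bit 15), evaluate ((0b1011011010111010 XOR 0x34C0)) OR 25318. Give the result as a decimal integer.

0b1011011010111010 = 1011011010111010
0x34C0 = 0011010011000000
→ XOR → 1000001001111010 = 33402
25318 = 0110001011100110
→ OR → 1110001011111110 = 58110

58110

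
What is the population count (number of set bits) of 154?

4

154 = 10011010
Count the 1s: 1 + 1 + 1 + 1 = 4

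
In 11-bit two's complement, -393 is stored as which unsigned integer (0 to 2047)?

1655

393 in 11 bits: 00110001001
Invert: 11001110110
Add 1:  11001110111 = 1655
(Check: 2^11 - 393 = 2048 - 393 = 1655.)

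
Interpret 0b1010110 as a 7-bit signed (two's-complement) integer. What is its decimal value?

pattern = 1010110 (MSB is 1 ⇒ negative)
Invert: 0101001, add 1 → 0101010 = 42, so the value is -42.
(Equivalently: 86 - 2^7 = 86 - 128 = -42.)

-42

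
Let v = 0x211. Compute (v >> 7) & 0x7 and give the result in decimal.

4

v = 01000010001
Shift right by 7: 0100
Mask low 3 bits: 100 = 4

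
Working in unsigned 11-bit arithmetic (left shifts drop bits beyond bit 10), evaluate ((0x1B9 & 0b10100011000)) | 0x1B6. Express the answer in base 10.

446

0x1B9 = 00110111001
0b10100011000 = 10100011000
→ & → 00100011000 = 280
0x1B6 = 00110110110
→ | → 00110111110 = 446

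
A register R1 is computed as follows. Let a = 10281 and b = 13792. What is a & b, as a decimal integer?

10281 = 10100000101001
13792 = 11010111100000
AND → 10000000100000 = 8224

8224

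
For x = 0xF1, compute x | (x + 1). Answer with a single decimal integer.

x = 11110001 = 241
x + 1 = 11110010
OR    = 11110011 = 243
(x | (x + 1) sets the lowest cleared bit.)

243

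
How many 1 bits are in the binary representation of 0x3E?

0x3E = 111110
Count the 1s: 1 + 1 + 1 + 1 + 1 = 5

5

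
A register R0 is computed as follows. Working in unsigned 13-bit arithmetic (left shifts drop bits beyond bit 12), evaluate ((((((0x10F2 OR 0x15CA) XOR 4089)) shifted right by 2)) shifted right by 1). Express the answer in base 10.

0x10F2 = 1000011110010
0x15CA = 1010111001010
→ OR → 1010111111010 = 5626
4089 = 0111111111001
→ XOR → 1101000000011 = 6659
→ shifted right by 2 → 0011010000000 = 1664
→ shifted right by 1 → 0001101000000 = 832

832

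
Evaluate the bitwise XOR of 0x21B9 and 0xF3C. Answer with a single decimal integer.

11909

0x21B9 = 10000110111001
0xF3C = 00111100111100
XOR → 10111010000101 = 11909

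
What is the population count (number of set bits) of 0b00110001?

n = 110001
Count the 1s: 1 + 1 + 1 = 3

3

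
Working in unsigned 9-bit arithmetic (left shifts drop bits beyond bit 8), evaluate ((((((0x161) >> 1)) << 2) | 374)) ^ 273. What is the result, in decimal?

231

0x161 = 101100001
→ >> 1 → 010110000 = 176
→ << 2 (mod 2^9) → 011000000 = 192
374 = 101110110
→ | → 111110110 = 502
273 = 100010001
→ ^ → 011100111 = 231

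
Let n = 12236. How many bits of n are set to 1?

9

12236 = 10111111001100
Count the 1s: 1 + 1 + 1 + 1 + 1 + 1 + 1 + 1 + 1 = 9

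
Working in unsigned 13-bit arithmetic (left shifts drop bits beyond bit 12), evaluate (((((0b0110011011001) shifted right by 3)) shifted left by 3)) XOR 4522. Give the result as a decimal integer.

7538

0b0110011011001 = 0110011011001
→ shifted right by 3 → 0000110011011 = 411
→ shifted left by 3 (mod 2^13) → 0110011011000 = 3288
4522 = 1000110101010
→ XOR → 1110101110010 = 7538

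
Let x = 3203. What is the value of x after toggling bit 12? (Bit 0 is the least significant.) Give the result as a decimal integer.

7299

x = 0110010000011
bit 12 is currently 0; toggle it via x ^ (1 << 12) = x ^ 4096
→ 1110010000011 = 7299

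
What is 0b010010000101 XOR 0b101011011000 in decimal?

a = 010010000101
b = 101011011000
XOR → 111001011101 = 3677

3677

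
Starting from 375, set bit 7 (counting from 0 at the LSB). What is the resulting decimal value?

503

x = 0101110111
bit 7 is currently 0; set it via x | (1 << 7) = x | 128
→ 0111110111 = 503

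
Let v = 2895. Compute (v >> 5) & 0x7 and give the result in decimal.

2

v = 00101101001111
Shift right by 5: 001011010
Mask low 3 bits: 010 = 2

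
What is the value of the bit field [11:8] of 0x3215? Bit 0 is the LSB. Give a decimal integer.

v = 11001000010101
Shift right by 8: 110010
Mask low 4 bits: 0010 = 2

2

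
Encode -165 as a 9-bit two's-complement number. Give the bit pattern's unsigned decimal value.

165 in 9 bits: 010100101
Invert: 101011010
Add 1:  101011011 = 347
(Check: 2^9 - 165 = 512 - 165 = 347.)

347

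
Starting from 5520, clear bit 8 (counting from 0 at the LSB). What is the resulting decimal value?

x = 1010110010000
bit 8 is currently 1; clear it via x & ~(1 << 8) = x & ~256
→ 1010010010000 = 5264

5264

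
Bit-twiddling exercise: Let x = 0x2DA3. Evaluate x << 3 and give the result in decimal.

93464

0x2DA3 = 00010110110100011
shift left by 3 → 10110110100011000 = 93464
(equivalently, 11683 × 2^3 = 11683 × 8)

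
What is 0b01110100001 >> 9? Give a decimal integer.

1

x = 1110100001
shift right by 9 → 0000000001 = 1
(equivalently, floor(929 / 512))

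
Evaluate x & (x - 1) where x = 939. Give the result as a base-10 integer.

938

x = 1110101011 = 939
x - 1 = 1110101010
AND   = 1110101010 = 938
(x & (x - 1) clears the lowest set bit of x.)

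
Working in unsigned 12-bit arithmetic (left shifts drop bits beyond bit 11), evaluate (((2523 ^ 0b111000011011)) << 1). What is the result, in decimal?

2523 = 100111011011
0b111000011011 = 111000011011
→ ^ → 011111000000 = 1984
→ << 1 (mod 2^12) → 111110000000 = 3968

3968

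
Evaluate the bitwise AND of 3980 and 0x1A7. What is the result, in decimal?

388

3980 = 111110001100
0x1A7 = 000110100111
AND → 000110000100 = 388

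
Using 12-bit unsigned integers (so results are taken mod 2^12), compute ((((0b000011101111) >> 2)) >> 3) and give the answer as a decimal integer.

0b000011101111 = 000011101111
→ >> 2 → 000000111011 = 59
→ >> 3 → 000000000111 = 7

7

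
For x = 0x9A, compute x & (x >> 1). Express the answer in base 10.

x = 10011010 = 154
x>>1 = 01001101
AND  = 00001000 = 8
(x & (x >> 1) has a 1 wherever x has two consecutive 1 bits.)

8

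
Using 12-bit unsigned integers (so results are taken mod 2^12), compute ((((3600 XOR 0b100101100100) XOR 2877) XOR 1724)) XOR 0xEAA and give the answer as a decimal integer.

3600 = 111000010000
0b100101100100 = 100101100100
→ XOR → 011101110100 = 1908
2877 = 101100111101
→ XOR → 110001001001 = 3145
1724 = 011010111100
→ XOR → 101011110101 = 2805
0xEAA = 111010101010
→ XOR → 010001011111 = 1119

1119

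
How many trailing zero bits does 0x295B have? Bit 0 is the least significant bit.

0x295B = 10100101011011
Trailing zeros: 0, so the lowest set bit is bit 0 (value 1).

0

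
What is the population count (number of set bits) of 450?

4

450 = 111000010
Count the 1s: 1 + 1 + 1 + 1 = 4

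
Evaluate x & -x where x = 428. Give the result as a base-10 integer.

x = 110101100 = 428
-x (two's complement) = …001010100
AND   = 000000100 = 4
(x & -x isolates the lowest set bit of x.)

4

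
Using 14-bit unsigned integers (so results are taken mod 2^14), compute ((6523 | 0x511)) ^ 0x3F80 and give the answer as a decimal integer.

8955

6523 = 01100101111011
0x511 = 00010100010001
→ | → 01110101111011 = 7547
0x3F80 = 11111110000000
→ ^ → 10001011111011 = 8955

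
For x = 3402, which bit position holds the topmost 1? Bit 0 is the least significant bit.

11

3402 = 110101001010
The topmost 1 is at position 11 (since 2^11 = 2048 ≤ 3402 < 4096).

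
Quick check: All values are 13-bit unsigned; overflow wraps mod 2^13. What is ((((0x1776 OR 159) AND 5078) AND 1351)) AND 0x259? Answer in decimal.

64

0x1776 = 1011101110110
159 = 0000010011111
→ OR → 1011111111111 = 6143
5078 = 1001111010110
→ AND → 1001111010110 = 5078
1351 = 0010101000111
→ AND → 0000101000110 = 326
0x259 = 0001001011001
→ AND → 0000001000000 = 64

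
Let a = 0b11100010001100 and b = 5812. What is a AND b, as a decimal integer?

4228

a = 11100010001100
5812 = 01011010110100
AND → 01000010000100 = 4228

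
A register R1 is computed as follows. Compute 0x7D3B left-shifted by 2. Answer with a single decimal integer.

128236

0x7D3B = 00111110100111011
shift left by 2 → 11111010011101100 = 128236
(equivalently, 32059 × 2^2 = 32059 × 4)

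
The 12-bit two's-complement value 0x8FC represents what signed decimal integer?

-1796

pattern = 100011111100 (MSB is 1 ⇒ negative)
Invert: 011100000011, add 1 → 011100000100 = 1796, so the value is -1796.
(Equivalently: 2300 - 2^12 = 2300 - 4096 = -1796.)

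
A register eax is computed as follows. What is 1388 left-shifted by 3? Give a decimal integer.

11104

1388 = 00010101101100
shift left by 3 → 10101101100000 = 11104
(equivalently, 1388 × 2^3 = 1388 × 8)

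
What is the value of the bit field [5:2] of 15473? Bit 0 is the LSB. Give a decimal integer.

v = 11110001110001
Shift right by 2: 111100011100
Mask low 4 bits: 1100 = 12

12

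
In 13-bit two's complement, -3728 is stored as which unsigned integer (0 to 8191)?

3728 in 13 bits: 0111010010000
Invert: 1000101101111
Add 1:  1000101110000 = 4464
(Check: 2^13 - 3728 = 8192 - 3728 = 4464.)

4464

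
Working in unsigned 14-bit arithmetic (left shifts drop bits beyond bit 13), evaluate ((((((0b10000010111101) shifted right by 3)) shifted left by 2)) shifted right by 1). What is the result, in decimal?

0b10000010111101 = 10000010111101
→ shifted right by 3 → 00010000010111 = 1047
→ shifted left by 2 (mod 2^14) → 01000001011100 = 4188
→ shifted right by 1 → 00100000101110 = 2094

2094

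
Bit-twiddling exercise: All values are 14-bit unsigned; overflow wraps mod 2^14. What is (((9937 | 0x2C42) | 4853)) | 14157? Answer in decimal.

9937 = 10011011010001
0x2C42 = 10110001000010
→ | → 10111011010011 = 11987
4853 = 01001011110101
→ | → 11111011110111 = 16119
14157 = 11011101001101
→ | → 11111111111111 = 16383

16383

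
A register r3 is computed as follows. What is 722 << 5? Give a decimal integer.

23104

722 = 000001011010010
shift left by 5 → 101101001000000 = 23104
(equivalently, 722 × 2^5 = 722 × 32)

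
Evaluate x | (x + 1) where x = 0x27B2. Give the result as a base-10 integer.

10163

x = 10011110110010 = 10162
x + 1 = 10011110110011
OR    = 10011110110011 = 10163
(x | (x + 1) sets the lowest cleared bit.)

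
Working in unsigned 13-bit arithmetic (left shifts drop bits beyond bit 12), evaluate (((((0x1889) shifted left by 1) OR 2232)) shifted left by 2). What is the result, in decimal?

0x1889 = 1100010001001
→ shifted left by 1 (mod 2^13) → 1000100010010 = 4370
2232 = 0100010111000
→ OR → 1100110111010 = 6586
→ shifted left by 2 (mod 2^13) → 0011011101000 = 1768

1768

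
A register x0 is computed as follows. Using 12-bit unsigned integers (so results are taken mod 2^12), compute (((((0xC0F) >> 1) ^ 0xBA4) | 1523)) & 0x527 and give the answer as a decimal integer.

1315

0xC0F = 110000001111
→ >> 1 → 011000000111 = 1543
0xBA4 = 101110100100
→ ^ → 110110100011 = 3491
1523 = 010111110011
→ | → 110111110011 = 3571
0x527 = 010100100111
→ & → 010100100011 = 1315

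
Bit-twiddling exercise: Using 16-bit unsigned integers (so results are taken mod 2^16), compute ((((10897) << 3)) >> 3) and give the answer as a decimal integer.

10897 = 0010101010010001
→ << 3 (mod 2^16) → 0101010010001000 = 21640
→ >> 3 → 0000101010010001 = 2705

2705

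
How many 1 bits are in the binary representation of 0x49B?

0x49B = 10010011011
Count the 1s: 1 + 1 + 1 + 1 + 1 + 1 = 6

6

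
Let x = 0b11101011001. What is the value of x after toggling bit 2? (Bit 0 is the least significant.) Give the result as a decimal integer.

1885

x = 11101011001
bit 2 is currently 0; toggle it via x ^ (1 << 2) = x ^ 4
→ 11101011101 = 1885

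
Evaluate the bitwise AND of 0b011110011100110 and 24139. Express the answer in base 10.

a = 011110011100110
24139 = 101111001001011
AND → 001110001000010 = 7234

7234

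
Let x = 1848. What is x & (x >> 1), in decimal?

x = 11100111000 = 1848
x>>1 = 01110011100
AND  = 01100011000 = 792
(x & (x >> 1) has a 1 wherever x has two consecutive 1 bits.)

792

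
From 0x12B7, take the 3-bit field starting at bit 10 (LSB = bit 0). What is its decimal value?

4

v = 1001010110111
Shift right by 10: 100
Mask low 3 bits: 100 = 4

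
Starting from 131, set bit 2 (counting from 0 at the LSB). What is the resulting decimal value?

x = 10000011
bit 2 is currently 0; set it via x | (1 << 2) = x | 4
→ 10000111 = 135

135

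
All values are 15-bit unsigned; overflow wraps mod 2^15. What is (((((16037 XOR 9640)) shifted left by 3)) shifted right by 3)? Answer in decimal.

16037 = 011111010100101
9640 = 010010110101000
→ XOR → 001101100001101 = 6925
→ shifted left by 3 (mod 2^15) → 101100001101000 = 22632
→ shifted right by 3 → 000101100001101 = 2829

2829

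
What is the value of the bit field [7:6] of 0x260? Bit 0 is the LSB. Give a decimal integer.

v = 0001001100000
Shift right by 6: 0001001
Mask low 2 bits: 01 = 1

1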